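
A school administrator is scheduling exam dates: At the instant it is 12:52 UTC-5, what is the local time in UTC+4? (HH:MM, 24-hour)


Local time: 12:52 at UTC-5 (offset -5h)
Target zone: UTC+4 (offset 4h)
Difference: 4 - (-5) = 9 hours
Calculation: 12 + (9) = 21
Result: 21:52

21:52


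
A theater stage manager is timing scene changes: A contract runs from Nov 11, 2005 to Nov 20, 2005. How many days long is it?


Start date: 2005-11-11
End date: 2005-11-20
Nov 2005: +9 days
Total: 9 days

9


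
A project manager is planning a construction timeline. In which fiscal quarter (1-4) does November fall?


Month: November (month 11)
Q1: January-March (months 1-3)
Q2: April-June (months 4-6)
Q3: July-September (months 7-9)
Q4: October-December (months 10-12)
Month 11 falls in Q4

4


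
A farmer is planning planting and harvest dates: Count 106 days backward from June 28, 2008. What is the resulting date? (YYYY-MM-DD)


Start: 2008-06-28
Subtracting 106 days
Days already passed in June: 28
After going back through June: 78 more days to subtract
May 2008: 31 days, 47 remaining
April 2008: 30 days, 17 remaining
March 2008 has 31 days, need 17
Result: 2008-03-14

2008-03-14


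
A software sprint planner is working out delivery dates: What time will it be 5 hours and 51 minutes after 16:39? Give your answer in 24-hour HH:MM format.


Start time: 16:39
Adding: 5 hours 51 minutes
Minutes: 39 + 51 = 90
Minute overflow: 90 >= 60, so carry 1 hour, minutes = 30
Hours: 16 + 5 + 1 = 22
Result: 22:30

22:30


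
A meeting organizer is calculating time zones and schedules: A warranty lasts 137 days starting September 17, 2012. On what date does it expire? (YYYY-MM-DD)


Start: 2012-09-17
Adding 137 days
Days remaining in September: 13
After September: 124 days still to add
October 2012: 31 days, 93 remaining
November 2012: 30 days, 63 remaining
December 2012: 31 days, 32 remaining
January 2013: 31 days, 1 remaining
Result: 2013-02-01

2013-02-01


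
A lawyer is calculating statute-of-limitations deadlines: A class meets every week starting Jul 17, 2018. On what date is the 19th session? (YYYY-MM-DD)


First occurrence: 2018-07-17 (occurrence 1)
Each occurrence is 7 days after the previous.
Occurrence 19 is 18 weeks after the first.
18 weeks = 126 days
2018-07-17 + 126 days = 2018-11-20

2018-11-20


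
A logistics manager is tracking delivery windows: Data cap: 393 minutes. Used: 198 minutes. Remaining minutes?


Total budget: 393 minutes
Time used: 198 minutes
Remaining: 393 - 198 = 195 minutes
Percent used: 50.4%
Percent remaining: 49.6%

195


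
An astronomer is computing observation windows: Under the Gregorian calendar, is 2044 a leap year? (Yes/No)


Year: 2044
Divisible by 4? 2044 / 4 = 511.0 -> Yes
Divisible by 100? 2044 / 100 = 20.44 -> No
Divisible by 4 but not 100, so it IS a leap year

Yes


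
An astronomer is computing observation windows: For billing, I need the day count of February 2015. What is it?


Month: February
Year: 2015
2015 is not a leap year
February has 28 days
Total: 28 days

28


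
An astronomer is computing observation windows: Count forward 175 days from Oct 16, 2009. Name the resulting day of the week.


Start: 2009-10-16 (Friday)
Step 1 - find target date: add 175 days
  2009-10-16 + 175 days = 2010-04-09
Step 2 - day of week:
  175 mod 7 = 0
  Friday + 0 days -> Friday
Result: Friday (2010-04-09)

Friday


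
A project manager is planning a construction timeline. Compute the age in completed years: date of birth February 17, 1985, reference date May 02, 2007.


Birth: 1985-02-17
Reference: 2007-05-02
Year difference: 2007 - 1985 = 22
Has birthday (02-17) occurred by 05-02? Yes
Age in full years: 22

22


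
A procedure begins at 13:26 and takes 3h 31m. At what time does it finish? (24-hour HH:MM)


Start time: 13:26
Adding: 3 hours 31 minutes
Minutes: 26 + 31 = 57
Hours: 13 + 3 + 0 = 16
Result: 16:57

16:57


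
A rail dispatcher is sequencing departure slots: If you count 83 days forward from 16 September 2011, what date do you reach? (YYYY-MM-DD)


Start: 2011-09-16
Adding 83 days
Days remaining in September: 14
After September: 69 days still to add
October 2011: 31 days, 38 remaining
November 2011: 30 days, 8 remaining
December 2011 has 31 days, need 8
Result: 2011-12-08

2011-12-08


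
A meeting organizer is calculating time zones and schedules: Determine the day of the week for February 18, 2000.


Date: 2000-02-18
January 1, 2000 is a Saturday
Day of year: 49
Offset from Jan 1: 48 days
48 mod 7 = 6
Result: Friday

Friday


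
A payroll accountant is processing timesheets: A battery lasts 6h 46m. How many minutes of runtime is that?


Hours: 6
Extra minutes: 46
Minutes per hour: 60
Hours to minutes: 6 x 60 = 360
Total: 360 + 46 = 406

406


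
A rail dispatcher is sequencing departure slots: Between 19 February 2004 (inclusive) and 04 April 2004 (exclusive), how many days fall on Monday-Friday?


Start: 2004-02-19 (Thursday)
End (exclusive): 2004-04-04 (Sunday)
Total calendar days: 45
Full weeks: 45 // 7 = 6 -> 30 weekdays
Remaining 3 days starting on Thursday:
  Thu(w), Fri(w), Sat(-) -> 2 weekdays
Total business days: 30 + 2 = 32

32


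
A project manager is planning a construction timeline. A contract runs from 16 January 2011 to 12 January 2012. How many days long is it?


Start date: 2011-01-16
End date: 2012-01-12
Jan 2011: +16 days
Feb 2011: +28 days
Mar 2011: +31 days
... (10 more months)
Total: 361 days

361


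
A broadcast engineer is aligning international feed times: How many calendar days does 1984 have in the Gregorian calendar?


Year: 1984
Check leap year rules:
Divisible by 4? Yes
Divisible by 100? No
1984 is a leap year
Days: 366

366


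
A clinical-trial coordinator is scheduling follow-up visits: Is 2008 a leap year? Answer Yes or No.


Year: 2008
Divisible by 4? 2008 / 4 = 502.0 -> Yes
Divisible by 100? 2008 / 100 = 20.08 -> No
Divisible by 4 but not 100, so it IS a leap year

Yes


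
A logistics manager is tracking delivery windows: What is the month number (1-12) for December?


Calendar month order:
11. November
12. December <--
December is month number 12

12


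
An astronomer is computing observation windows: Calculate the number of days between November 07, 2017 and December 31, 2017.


Start: November 07, 2017
End: December 31, 2017
Days left in November: 23
December: 31
Sum of remaining months: 31
Total: 23 + 31 = 54

54


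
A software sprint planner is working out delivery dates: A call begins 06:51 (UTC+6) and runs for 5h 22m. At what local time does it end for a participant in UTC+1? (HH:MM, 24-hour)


Start: 06:51 in UTC+6
Step 1 - add duration:
  minutes: 51 + 22 = 73 (carry 1h)
  hours: 6 + 5 + 1 = 12
  end in UTC+6: 12:13
Step 2 - convert UTC+6 -> UTC+1:
  offset difference: 1 - (6) = -5 hours
  12 + (-5) = 7 -> mod 24 = 7
Result: 07:13 in UTC+1

07:13


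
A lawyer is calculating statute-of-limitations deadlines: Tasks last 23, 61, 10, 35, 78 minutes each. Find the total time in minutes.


Durations: 23, 61, 10, 35, 78
Running sum: 23
+ 61 = 84
+ 10 = 94
+ 35 = 129
+ 78 = 207
Total duration: 207 minutes
That is 3 hours and 27 minutes

207


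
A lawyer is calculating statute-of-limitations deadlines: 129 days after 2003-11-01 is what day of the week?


Start: 2003-11-01 (Saturday)
Step 1 - find target date: add 129 days
  2003-11-01 + 129 days = 2004-03-09
Step 2 - day of week:
  129 mod 7 = 3
  Saturday + 3 days -> Tuesday
Result: Tuesday (2004-03-09)

Tuesday


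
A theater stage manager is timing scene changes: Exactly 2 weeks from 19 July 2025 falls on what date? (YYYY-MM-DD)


Start: 2025-07-19
Weeks to add: 2
Convert to days: 2 x 7 = 14 days
Add 14 days to 2025-07-19
Result: 2025-08-02

2025-08-02


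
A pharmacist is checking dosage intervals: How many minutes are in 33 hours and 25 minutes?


Hours: 33
Minutes: 25
Convert hours to minutes: 33 x 60 = 1980
Add remaining minutes: 1980 + 25 = 2005

2005


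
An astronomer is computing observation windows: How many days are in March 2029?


Month: March
Year: 2029
March is a 31-day month
Total: 31 days

31


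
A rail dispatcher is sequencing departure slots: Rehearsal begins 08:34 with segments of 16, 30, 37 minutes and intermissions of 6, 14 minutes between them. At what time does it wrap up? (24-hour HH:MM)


Start: 08:34 = 514 min from midnight
  after task 1 (16 min): 08:50
  after break (6 min): 08:56
  after task 2 (30 min): 09:26
  after break (14 min): 09:40
  after task 3 (37 min): 10:17
Total elapsed: 103 minutes
End time: 10:17

10:17


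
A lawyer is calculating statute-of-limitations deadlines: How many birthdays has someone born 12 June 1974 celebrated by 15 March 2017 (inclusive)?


Birth: 1974-06-12
Reference: 2017-03-15
Year difference: 2017 - 1974 = 43
Has birthday (06-12) occurred by 03-15? No
Birthday not yet reached this year -> subtract 1
Age in full years: 42

42


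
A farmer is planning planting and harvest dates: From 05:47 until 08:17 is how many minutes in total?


Start time: 05:47 = 347 minutes from midnight
End time: 08:17 = 497 minutes from midnight
Difference: 497 - 347 = 150 minutes
That is 2 hours and 30 minutes

150


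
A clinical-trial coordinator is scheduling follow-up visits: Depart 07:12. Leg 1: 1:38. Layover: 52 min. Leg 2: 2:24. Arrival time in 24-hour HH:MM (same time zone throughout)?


Depart: 07:12
Leg 1: +98 min -> 08:50
Layover: +52 min -> 09:42
Leg 2: +144 min -> 12:06
Total travel: 294 minutes = 4h 54m
Arrival: 12:06

12:06


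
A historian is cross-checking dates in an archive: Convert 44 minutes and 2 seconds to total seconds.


Minutes: 44
Extra seconds: 2
Seconds per minute: 60
Minutes to seconds: 44 x 60 = 2640
Total: 2640 + 2 = 2642

2642


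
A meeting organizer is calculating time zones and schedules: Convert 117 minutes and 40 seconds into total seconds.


Minutes: 117
Seconds: 40
Convert minutes to seconds: 117 x 60 = 7020
Add remaining seconds: 7020 + 40 = 7060

7060


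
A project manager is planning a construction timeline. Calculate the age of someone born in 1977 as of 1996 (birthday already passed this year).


Birth year: 1977
Current year: 1996
Age = current year - birth year
Age = 1996 - 1977 = 19

19


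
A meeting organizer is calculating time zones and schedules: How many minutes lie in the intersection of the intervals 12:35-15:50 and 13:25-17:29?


Interval A: [755, 950] minutes from midnight
Interval B: [805, 1049] minutes from midnight
Overlap start = max(755, 805) = 805
Overlap end = min(950, 1049) = 950
Overlap = 950 - 805 = 145 minutes

145


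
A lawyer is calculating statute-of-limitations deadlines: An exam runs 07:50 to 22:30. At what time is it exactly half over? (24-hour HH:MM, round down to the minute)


Start time: 07:50 = 470 minutes from midnight
End time: 22:30 = 1350 minutes from midnight
Sum: 470 + 1350 = 1820
Midpoint: 1820 / 2 = 910 minutes
Convert: 910 / 60 = 15 hours, 10 minutes
Result: 15:10

15:10


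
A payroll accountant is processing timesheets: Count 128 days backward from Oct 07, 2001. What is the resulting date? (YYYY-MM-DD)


Start: 2001-10-07
Subtracting 128 days
Days already passed in October: 7
After going back through October: 121 more days to subtract
September 2001: 30 days, 91 remaining
August 2001: 31 days, 60 remaining
July 2001: 31 days, 29 remaining
June 2001 has 30 days, need 29
Result: 2001-06-01

2001-06-01


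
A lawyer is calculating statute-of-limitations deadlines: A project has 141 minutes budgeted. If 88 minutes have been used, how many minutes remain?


Total budget: 141 minutes
Time used: 88 minutes
Remaining: 141 - 88 = 53 minutes
Percent used: 62.4%
Percent remaining: 37.6%

53


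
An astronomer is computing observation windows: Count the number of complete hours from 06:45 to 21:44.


Start: 06:45
End: 21:44
Hour difference: 21 - 6 = 15 hours
Minute difference: 44 - 45 = -1 minutes
Total minutes: 899
Complete hours: 899 / 60 = 14 (remainder 59)

14


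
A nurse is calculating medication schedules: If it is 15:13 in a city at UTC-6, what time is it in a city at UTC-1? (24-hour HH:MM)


Local time: 15:13 at UTC-6 (offset -6h)
Target zone: UTC-1 (offset -1h)
Difference: -1 - (-6) = 5 hours
Calculation: 15 + (5) = 20
Result: 20:13

20:13


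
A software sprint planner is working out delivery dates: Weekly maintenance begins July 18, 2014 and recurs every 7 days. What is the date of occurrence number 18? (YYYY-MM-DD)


First occurrence: 2014-07-18 (occurrence 1)
Each occurrence is 7 days after the previous.
Occurrence 18 is 17 weeks after the first.
17 weeks = 119 days
2014-07-18 + 119 days = 2014-11-14

2014-11-14


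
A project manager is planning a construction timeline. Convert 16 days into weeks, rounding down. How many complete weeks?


Total days: 16
Days per week: 7
Division: 16 / 7 = 2 remainder 2
Complete weeks: 2
Remaining days: 2

2


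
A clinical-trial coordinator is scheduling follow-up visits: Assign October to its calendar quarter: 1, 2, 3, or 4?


Month: October (month 10)
Q1: January-March (months 1-3)
Q2: April-June (months 4-6)
Q3: July-September (months 7-9)
Q4: October-December (months 10-12)
Month 10 falls in Q4

4


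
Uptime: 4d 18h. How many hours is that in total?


Days: 4
Extra hours: 18
Hours per day: 24
Days to hours: 4 x 24 = 96
Total: 96 + 18 = 114

114


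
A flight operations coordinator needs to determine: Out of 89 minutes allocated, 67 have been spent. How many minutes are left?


Total budget: 89 minutes
Time used: 67 minutes
Remaining: 89 - 67 = 22 minutes
Percent used: 75.3%
Percent remaining: 24.7%

22


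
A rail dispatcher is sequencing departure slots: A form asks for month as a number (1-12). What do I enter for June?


Calendar month order:
5. May
6. June <--
7. July
June is month number 6

6


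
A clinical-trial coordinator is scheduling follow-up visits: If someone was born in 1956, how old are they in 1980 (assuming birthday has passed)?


Birth year: 1956
Current year: 1980
Age = current year - birth year
Age = 1980 - 1956 = 24

24


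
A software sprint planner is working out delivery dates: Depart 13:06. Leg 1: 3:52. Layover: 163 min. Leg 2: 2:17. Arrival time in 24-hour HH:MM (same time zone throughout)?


Depart: 13:06
Leg 1: +232 min -> 16:58
Layover: +163 min -> 19:41
Leg 2: +137 min -> 21:58
Total travel: 532 minutes = 8h 52m
Arrival: 21:58

21:58


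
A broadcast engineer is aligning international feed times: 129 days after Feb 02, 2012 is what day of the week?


Start: 2012-02-02 (Thursday)
Step 1 - find target date: add 129 days
  2012-02-02 + 129 days = 2012-06-10
Step 2 - day of week:
  129 mod 7 = 3
  Thursday + 3 days -> Sunday
Result: Sunday (2012-06-10)

Sunday


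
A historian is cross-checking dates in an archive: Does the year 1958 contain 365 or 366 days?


Year: 1958
Check leap year rules:
Divisible by 4? No
1958 is not a leap year
Days: 365

365


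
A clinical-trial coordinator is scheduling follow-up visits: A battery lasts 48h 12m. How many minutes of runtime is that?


Hours: 48
Extra minutes: 12
Minutes per hour: 60
Hours to minutes: 48 x 60 = 2880
Total: 2880 + 12 = 2892

2892


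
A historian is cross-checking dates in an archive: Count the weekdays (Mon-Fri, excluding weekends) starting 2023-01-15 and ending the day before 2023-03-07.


Start: 2023-01-15 (Sunday)
End (exclusive): 2023-03-07 (Tuesday)
Total calendar days: 51
Full weeks: 51 // 7 = 7 -> 35 weekdays
Remaining 2 days starting on Sunday:
  Sun(-), Mon(w) -> 1 weekdays
Total business days: 35 + 1 = 36

36


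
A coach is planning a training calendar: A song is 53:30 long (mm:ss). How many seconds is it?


Minutes: 53
Extra seconds: 30
Seconds per minute: 60
Minutes to seconds: 53 x 60 = 3180
Total: 3180 + 30 = 3210

3210


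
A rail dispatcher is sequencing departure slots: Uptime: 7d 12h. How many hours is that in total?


Days: 7
Extra hours: 12
Hours per day: 24
Days to hours: 7 x 24 = 168
Total: 168 + 12 = 180

180


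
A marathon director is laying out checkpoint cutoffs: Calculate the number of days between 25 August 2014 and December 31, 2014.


Start: August 25, 2014
End: December 31, 2014
Days left in August: 6
September: 30
October: 31
November: 30
December: 31
Sum of remaining months: 122
Total: 6 + 122 = 128

128


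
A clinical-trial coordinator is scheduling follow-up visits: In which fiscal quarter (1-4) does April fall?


Month: April (month 4)
Q1: January-March (months 1-3)
Q2: April-June (months 4-6)
Q3: July-September (months 7-9)
Q4: October-December (months 10-12)
Month 4 falls in Q2

2


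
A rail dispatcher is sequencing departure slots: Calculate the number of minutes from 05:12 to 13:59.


Start time: 05:12 = 312 minutes from midnight
End time: 13:59 = 839 minutes from midnight
Difference: 839 - 312 = 527 minutes
That is 8 hours and 47 minutes

527


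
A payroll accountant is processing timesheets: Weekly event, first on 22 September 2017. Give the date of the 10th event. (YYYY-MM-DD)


First occurrence: 2017-09-22 (occurrence 1)
Each occurrence is 7 days after the previous.
Occurrence 10 is 9 weeks after the first.
9 weeks = 63 days
2017-09-22 + 63 days = 2017-11-24

2017-11-24


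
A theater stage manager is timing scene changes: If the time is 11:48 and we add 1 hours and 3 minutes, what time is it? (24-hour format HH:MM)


Start time: 11:48
Adding: 1 hours 3 minutes
Minutes: 48 + 3 = 51
Hours: 11 + 1 + 0 = 12
Result: 12:51

12:51


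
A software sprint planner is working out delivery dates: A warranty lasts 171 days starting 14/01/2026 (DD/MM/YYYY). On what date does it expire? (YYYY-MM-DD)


Start: 2026-01-14
Adding 171 days
Days remaining in January: 17
After January: 154 days still to add
February 2026: 28 days, 126 remaining
March 2026: 31 days, 95 remaining
April 2026: 30 days, 65 remaining
May 2026: 31 days, 34 remaining
Result: 2026-07-04

2026-07-04


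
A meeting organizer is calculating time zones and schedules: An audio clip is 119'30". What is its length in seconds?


Minutes: 119
Seconds: 30
Convert minutes to seconds: 119 x 60 = 7140
Add remaining seconds: 7140 + 30 = 7170

7170


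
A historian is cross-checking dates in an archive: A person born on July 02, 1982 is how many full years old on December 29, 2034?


Birth: 1982-07-02
Reference: 2034-12-29
Year difference: 2034 - 1982 = 52
Has birthday (07-02) occurred by 12-29? Yes
Age in full years: 52

52


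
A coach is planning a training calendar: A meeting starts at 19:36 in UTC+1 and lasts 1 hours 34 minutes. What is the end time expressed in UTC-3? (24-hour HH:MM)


Start: 19:36 in UTC+1
Step 1 - add duration:
  minutes: 36 + 34 = 70 (carry 1h)
  hours: 19 + 1 + 1 = 21
  end in UTC+1: 21:10
Step 2 - convert UTC+1 -> UTC-3:
  offset difference: -3 - (1) = -4 hours
  21 + (-4) = 17 -> mod 24 = 17
Result: 17:10 in UTC-3

17:10


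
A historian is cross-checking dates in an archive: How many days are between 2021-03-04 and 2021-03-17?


Start date: 2021-03-04
End date: 2021-03-17
Mar 2021: +13 days
Total: 13 days

13


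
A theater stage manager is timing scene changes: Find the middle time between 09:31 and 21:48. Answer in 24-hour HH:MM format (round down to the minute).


Start time: 09:31 = 571 minutes from midnight
End time: 21:48 = 1308 minutes from midnight
Sum: 571 + 1308 = 1879
Midpoint: 1879 / 2 = 939 minutes
Convert: 939 / 60 = 15 hours, 39 minutes
Result: 15:39

15:39


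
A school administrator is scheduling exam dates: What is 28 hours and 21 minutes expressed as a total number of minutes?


Hours: 28
Minutes: 21
Convert hours to minutes: 28 x 60 = 1680
Add remaining minutes: 1680 + 21 = 1701

1701


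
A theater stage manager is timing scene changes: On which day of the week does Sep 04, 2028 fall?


Date: 2028-09-04
January 1, 2028 is a Saturday
Day of year: 248
Offset from Jan 1: 247 days
247 mod 7 = 2
Result: Monday

Monday


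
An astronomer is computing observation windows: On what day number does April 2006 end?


Month: April
Year: 2006
April is a 30-day month
Total: 30 days

30


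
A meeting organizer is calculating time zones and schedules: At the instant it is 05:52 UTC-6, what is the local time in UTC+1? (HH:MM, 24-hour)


Local time: 05:52 at UTC-6 (offset -6h)
Target zone: UTC+1 (offset 1h)
Difference: 1 - (-6) = 7 hours
Calculation: 5 + (7) = 12
Result: 12:52

12:52


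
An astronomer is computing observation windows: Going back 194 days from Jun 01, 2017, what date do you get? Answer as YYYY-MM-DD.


Start: 2017-06-01
Subtracting 194 days
Days already passed in June: 1
After going back through June: 193 more days to subtract
May 2017: 31 days, 162 remaining
April 2017: 30 days, 132 remaining
March 2017: 31 days, 101 remaining
February 2017: 28 days, 73 remaining
Result: 2016-11-19

2016-11-19


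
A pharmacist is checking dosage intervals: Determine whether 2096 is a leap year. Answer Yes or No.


Year: 2096
Divisible by 4? 2096 / 4 = 524.0 -> Yes
Divisible by 100? 2096 / 100 = 20.96 -> No
Divisible by 4 but not 100, so it IS a leap year

Yes


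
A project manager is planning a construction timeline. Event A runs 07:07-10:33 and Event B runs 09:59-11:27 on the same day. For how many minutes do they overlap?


Interval A: [427, 633] minutes from midnight
Interval B: [599, 687] minutes from midnight
Overlap start = max(427, 599) = 599
Overlap end = min(633, 687) = 633
Overlap = 633 - 599 = 34 minutes

34


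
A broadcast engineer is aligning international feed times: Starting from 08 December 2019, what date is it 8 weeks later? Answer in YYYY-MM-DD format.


Start: 2019-12-08
Weeks to add: 8
Convert to days: 8 x 7 = 56 days
Add 56 days to 2019-12-08
Result: 2020-02-02

2020-02-02


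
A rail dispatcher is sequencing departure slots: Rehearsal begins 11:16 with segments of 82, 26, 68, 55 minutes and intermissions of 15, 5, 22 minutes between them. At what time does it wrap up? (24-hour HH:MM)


Start: 11:16 = 676 min from midnight
  after task 1 (82 min): 12:38
  after break (15 min): 12:53
  after task 2 (26 min): 13:19
  after break (5 min): 13:24
  after task 3 (68 min): 14:32
  after break (22 min): 14:54
  after task 4 (55 min): 15:49
Total elapsed: 273 minutes
End time: 15:49

15:49


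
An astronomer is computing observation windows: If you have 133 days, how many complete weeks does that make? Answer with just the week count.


Total days: 133
Days per week: 7
Division: 133 / 7 = 19 remainder 0
Complete weeks: 19
Remaining days: 0

19


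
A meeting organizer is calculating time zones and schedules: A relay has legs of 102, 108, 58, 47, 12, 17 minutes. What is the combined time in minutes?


Durations: 102, 108, 58, 47, 12, 17
Running sum: 102
+ 108 = 210
+ 58 = 268
+ 47 = 315
+ 12 = 327
+ 17 = 344
Total duration: 344 minutes
That is 5 hours and 44 minutes

344


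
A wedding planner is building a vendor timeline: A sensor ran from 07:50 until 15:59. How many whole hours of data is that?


Start: 07:50
End: 15:59
Hour difference: 15 - 7 = 8 hours
Minute difference: 59 - 50 = 9 minutes
Total minutes: 489
Complete hours: 489 / 60 = 8 (remainder 9)

8


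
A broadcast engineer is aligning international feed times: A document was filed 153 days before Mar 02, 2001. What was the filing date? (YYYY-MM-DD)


Start: 2001-03-02
Subtracting 153 days
Days already passed in March: 2
After going back through March: 151 more days to subtract
February 2001: 28 days, 123 remaining
January 2001: 31 days, 92 remaining
December 2000: 31 days, 61 remaining
November 2000: 30 days, 31 remaining
Result: 2000-09-30

2000-09-30


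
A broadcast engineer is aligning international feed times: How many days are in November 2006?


Month: November
Year: 2006
November is a 30-day month
Total: 30 days

30


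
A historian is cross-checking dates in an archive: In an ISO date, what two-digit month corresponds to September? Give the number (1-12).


Calendar month order:
8. August
9. September <--
10. October
September is month number 9

9


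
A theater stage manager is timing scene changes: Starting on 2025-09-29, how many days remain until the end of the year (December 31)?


Start: September 29, 2025
End: December 31, 2025
Days left in September: 1
October: 31
November: 30
December: 31
Sum of remaining months: 92
Total: 1 + 92 = 93

93


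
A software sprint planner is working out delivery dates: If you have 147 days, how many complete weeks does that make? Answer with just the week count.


Total days: 147
Days per week: 7
Division: 147 / 7 = 21 remainder 0
Complete weeks: 21
Remaining days: 0

21


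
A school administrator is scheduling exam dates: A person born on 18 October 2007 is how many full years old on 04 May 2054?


Birth: 2007-10-18
Reference: 2054-05-04
Year difference: 2054 - 2007 = 47
Has birthday (10-18) occurred by 05-04? No
Birthday not yet reached this year -> subtract 1
Age in full years: 46

46


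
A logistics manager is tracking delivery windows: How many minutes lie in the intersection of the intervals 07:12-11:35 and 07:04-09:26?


Interval A: [432, 695] minutes from midnight
Interval B: [424, 566] minutes from midnight
Overlap start = max(432, 424) = 432
Overlap end = min(695, 566) = 566
Overlap = 566 - 432 = 134 minutes

134


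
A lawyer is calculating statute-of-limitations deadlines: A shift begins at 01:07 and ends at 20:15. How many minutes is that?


Start time: 01:07 = 67 minutes from midnight
End time: 20:15 = 1215 minutes from midnight
Difference: 1215 - 67 = 1148 minutes
That is 19 hours and 8 minutes

1148


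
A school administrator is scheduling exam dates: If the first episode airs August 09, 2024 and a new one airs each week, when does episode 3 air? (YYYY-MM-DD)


First occurrence: 2024-08-09 (occurrence 1)
Each occurrence is 7 days after the previous.
Occurrence 3 is 2 weeks after the first.
2 weeks = 14 days
2024-08-09 + 14 days = 2024-08-23

2024-08-23


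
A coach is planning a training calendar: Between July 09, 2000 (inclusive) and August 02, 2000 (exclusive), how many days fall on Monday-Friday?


Start: 2000-07-09 (Sunday)
End (exclusive): 2000-08-02 (Wednesday)
Total calendar days: 24
Full weeks: 24 // 7 = 3 -> 15 weekdays
Remaining 3 days starting on Sunday:
  Sun(-), Mon(w), Tue(w) -> 2 weekdays
Total business days: 15 + 2 = 17

17


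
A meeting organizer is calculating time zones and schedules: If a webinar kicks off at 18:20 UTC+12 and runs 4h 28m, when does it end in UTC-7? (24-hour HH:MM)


Start: 18:20 in UTC+12
Step 1 - add duration:
  minutes: 20 + 28 = 48
  hours: 18 + 4 + 0 = 22
  end in UTC+12: 22:48
Step 2 - convert UTC+12 -> UTC-7:
  offset difference: -7 - (12) = -19 hours
  22 + (-19) = 3 -> mod 24 = 3
Result: 03:48 in UTC-7

03:48


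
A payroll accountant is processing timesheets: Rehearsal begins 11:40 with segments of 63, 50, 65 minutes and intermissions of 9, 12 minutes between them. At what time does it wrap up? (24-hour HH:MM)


Start: 11:40 = 700 min from midnight
  after task 1 (63 min): 12:43
  after break (9 min): 12:52
  after task 2 (50 min): 13:42
  after break (12 min): 13:54
  after task 3 (65 min): 14:59
Total elapsed: 199 minutes
End time: 14:59

14:59


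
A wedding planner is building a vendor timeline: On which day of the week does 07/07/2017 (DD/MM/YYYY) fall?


Date: 2017-07-07
January 1, 2017 is a Sunday
Day of year: 188
Offset from Jan 1: 187 days
187 mod 7 = 5
Result: Friday

Friday


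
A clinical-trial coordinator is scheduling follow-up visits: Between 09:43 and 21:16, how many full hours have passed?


Start: 09:43
End: 21:16
Hour difference: 21 - 9 = 12 hours
Minute difference: 16 - 43 = -27 minutes
Total minutes: 693
Complete hours: 693 / 60 = 11 (remainder 33)

11


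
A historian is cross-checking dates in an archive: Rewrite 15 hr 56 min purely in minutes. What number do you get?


Hours: 15
Extra minutes: 56
Minutes per hour: 60
Hours to minutes: 15 x 60 = 900
Total: 900 + 56 = 956

956


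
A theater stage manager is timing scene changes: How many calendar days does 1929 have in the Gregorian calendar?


Year: 1929
Check leap year rules:
Divisible by 4? No
1929 is not a leap year
Days: 365

365


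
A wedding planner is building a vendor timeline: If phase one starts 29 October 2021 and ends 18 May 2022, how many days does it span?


Start date: 2021-10-29
End date: 2022-05-18
Oct 2021: +3 days
Nov 2021: +30 days
Dec 2021: +31 days
... (5 more months)
Total: 201 days

201


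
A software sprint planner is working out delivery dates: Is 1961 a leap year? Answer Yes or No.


Year: 1961
Divisible by 4? 1961 / 4 = 490.25 -> No
Not divisible by 4, so NOT a leap year

No


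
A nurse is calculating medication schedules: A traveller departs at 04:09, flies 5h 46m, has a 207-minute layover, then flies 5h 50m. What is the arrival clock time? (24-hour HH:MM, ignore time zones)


Depart: 04:09
Leg 1: +346 min -> 09:55
Layover: +207 min -> 13:22
Leg 2: +350 min -> 19:12
Total travel: 903 minutes = 15h 3m
Arrival: 19:12

19:12


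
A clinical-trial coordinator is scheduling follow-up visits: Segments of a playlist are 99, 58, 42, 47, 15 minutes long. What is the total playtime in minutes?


Durations: 99, 58, 42, 47, 15
Running sum: 99
+ 58 = 157
+ 42 = 199
+ 47 = 246
+ 15 = 261
Total duration: 261 minutes
That is 4 hours and 21 minutes

261


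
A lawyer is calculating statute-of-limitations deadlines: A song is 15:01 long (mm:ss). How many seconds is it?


Minutes: 15
Extra seconds: 1
Seconds per minute: 60
Minutes to seconds: 15 x 60 = 900
Total: 900 + 1 = 901

901


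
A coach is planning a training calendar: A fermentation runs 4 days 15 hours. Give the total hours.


Days: 4
Extra hours: 15
Hours per day: 24
Days to hours: 4 x 24 = 96
Total: 96 + 15 = 111

111


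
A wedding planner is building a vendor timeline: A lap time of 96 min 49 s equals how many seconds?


Minutes: 96
Seconds: 49
Convert minutes to seconds: 96 x 60 = 5760
Add remaining seconds: 5760 + 49 = 5809

5809


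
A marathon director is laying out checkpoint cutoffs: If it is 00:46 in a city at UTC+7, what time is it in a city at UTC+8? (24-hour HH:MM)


Local time: 00:46 at UTC+7 (offset 7h)
Target zone: UTC+8 (offset 8h)
Difference: 8 - (7) = 1 hours
Calculation: 0 + (1) = 1
Result: 01:46

01:46


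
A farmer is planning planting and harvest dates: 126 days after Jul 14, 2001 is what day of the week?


Start: 2001-07-14 (Saturday)
Step 1 - find target date: add 126 days
  2001-07-14 + 126 days = 2001-11-17
Step 2 - day of week:
  126 mod 7 = 0
  Saturday + 0 days -> Saturday
Result: Saturday (2001-11-17)

Saturday


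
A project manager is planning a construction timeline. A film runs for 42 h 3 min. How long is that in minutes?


Hours: 42
Minutes: 3
Convert hours to minutes: 42 x 60 = 2520
Add remaining minutes: 2520 + 3 = 2523

2523


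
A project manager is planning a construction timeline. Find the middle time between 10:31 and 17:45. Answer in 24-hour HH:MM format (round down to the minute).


Start time: 10:31 = 631 minutes from midnight
End time: 17:45 = 1065 minutes from midnight
Sum: 631 + 1065 = 1696
Midpoint: 1696 / 2 = 848 minutes
Convert: 848 / 60 = 14 hours, 8 minutes
Result: 14:08

14:08


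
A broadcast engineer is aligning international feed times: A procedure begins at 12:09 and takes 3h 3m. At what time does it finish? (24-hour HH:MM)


Start time: 12:09
Adding: 3 hours 3 minutes
Minutes: 9 + 3 = 12
Hours: 12 + 3 + 0 = 15
Result: 15:12

15:12


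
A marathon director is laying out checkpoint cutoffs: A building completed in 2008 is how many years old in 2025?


Birth year: 2008
Current year: 2025
Age = current year - birth year
Age = 2025 - 2008 = 17

17


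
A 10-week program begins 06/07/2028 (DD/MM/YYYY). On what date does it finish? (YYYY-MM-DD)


Start: 2028-07-06
Weeks to add: 10
Convert to days: 10 x 7 = 70 days
Add 70 days to 2028-07-06
Result: 2028-09-14

2028-09-14


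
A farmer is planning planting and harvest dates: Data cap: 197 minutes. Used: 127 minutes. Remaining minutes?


Total budget: 197 minutes
Time used: 127 minutes
Remaining: 197 - 127 = 70 minutes
Percent used: 64.5%
Percent remaining: 35.5%

70


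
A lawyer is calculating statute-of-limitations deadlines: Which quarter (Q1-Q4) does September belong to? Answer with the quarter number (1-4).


Month: September (month 9)
Q1: January-March (months 1-3)
Q2: April-June (months 4-6)
Q3: July-September (months 7-9)
Q4: October-December (months 10-12)
Month 9 falls in Q3

3


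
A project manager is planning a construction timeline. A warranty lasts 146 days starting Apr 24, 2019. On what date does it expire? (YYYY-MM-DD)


Start: 2019-04-24
Adding 146 days
Days remaining in April: 6
After April: 140 days still to add
May 2019: 31 days, 109 remaining
June 2019: 30 days, 79 remaining
July 2019: 31 days, 48 remaining
August 2019: 31 days, 17 remaining
Result: 2019-09-17

2019-09-17


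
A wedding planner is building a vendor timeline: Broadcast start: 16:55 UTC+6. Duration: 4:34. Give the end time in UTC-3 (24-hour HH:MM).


Start: 16:55 in UTC+6
Step 1 - add duration:
  minutes: 55 + 34 = 89 (carry 1h)
  hours: 16 + 4 + 1 = 21
  end in UTC+6: 21:29
Step 2 - convert UTC+6 -> UTC-3:
  offset difference: -3 - (6) = -9 hours
  21 + (-9) = 12 -> mod 24 = 12
Result: 12:29 in UTC-3

12:29


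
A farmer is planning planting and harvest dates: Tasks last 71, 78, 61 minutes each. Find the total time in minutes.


Durations: 71, 78, 61
Running sum: 71
+ 78 = 149
+ 61 = 210
Total duration: 210 minutes
That is 3 hours and 30 minutes

210


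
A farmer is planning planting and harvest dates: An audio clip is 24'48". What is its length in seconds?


Minutes: 24
Seconds: 48
Convert minutes to seconds: 24 x 60 = 1440
Add remaining seconds: 1440 + 48 = 1488

1488


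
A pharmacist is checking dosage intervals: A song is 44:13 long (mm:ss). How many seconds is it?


Minutes: 44
Extra seconds: 13
Seconds per minute: 60
Minutes to seconds: 44 x 60 = 2640
Total: 2640 + 13 = 2653

2653


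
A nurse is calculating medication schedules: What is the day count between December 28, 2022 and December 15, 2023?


Start date: 2022-12-28
End date: 2023-12-15
Dec 2022: +4 days
Jan 2023: +31 days
Feb 2023: +28 days
... (10 more months)
Total: 352 days

352


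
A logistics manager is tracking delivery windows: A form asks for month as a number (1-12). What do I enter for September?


Calendar month order:
8. August
9. September <--
10. October
September is month number 9

9


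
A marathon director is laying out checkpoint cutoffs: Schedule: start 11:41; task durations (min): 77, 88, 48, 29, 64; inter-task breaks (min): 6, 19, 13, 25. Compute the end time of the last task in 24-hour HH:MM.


Start: 11:41 = 701 min from midnight
  after task 1 (77 min): 12:58
  after break (6 min): 13:04
  after task 2 (88 min): 14:32
  after break (19 min): 14:51
  after task 3 (48 min): 15:39
  after break (13 min): 15:52
  after task 4 (29 min): 16:21
  after break (25 min): 16:46
  after task 5 (64 min): 17:50
Total elapsed: 369 minutes
End time: 17:50

17:50


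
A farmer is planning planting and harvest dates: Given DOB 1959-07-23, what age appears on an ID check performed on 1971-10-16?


Birth: 1959-07-23
Reference: 1971-10-16
Year difference: 1971 - 1959 = 12
Has birthday (07-23) occurred by 10-16? Yes
Age in full years: 12

12


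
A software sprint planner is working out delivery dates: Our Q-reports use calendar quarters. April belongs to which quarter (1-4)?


Month: April (month 4)
Q1: January-March (months 1-3)
Q2: April-June (months 4-6)
Q3: July-September (months 7-9)
Q4: October-December (months 10-12)
Month 4 falls in Q2

2


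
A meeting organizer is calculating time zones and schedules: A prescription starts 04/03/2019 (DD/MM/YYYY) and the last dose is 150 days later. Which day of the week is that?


Start: 2019-03-04 (Monday)
Step 1 - find target date: add 150 days
  2019-03-04 + 150 days = 2019-08-01
Step 2 - day of week:
  150 mod 7 = 3
  Monday + 3 days -> Thursday
Result: Thursday (2019-08-01)

Thursday


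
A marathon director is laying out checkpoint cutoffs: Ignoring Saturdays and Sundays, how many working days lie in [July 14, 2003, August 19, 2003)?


Start: 2003-07-14 (Monday)
End (exclusive): 2003-08-19 (Tuesday)
Total calendar days: 36
Full weeks: 36 // 7 = 5 -> 25 weekdays
Remaining 1 days starting on Monday:
  Mon(w) -> 1 weekdays
Total business days: 25 + 1 = 26

26


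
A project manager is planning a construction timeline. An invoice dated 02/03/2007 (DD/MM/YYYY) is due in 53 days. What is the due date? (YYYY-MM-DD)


Start: 2007-03-02
Adding 53 days
Days remaining in March: 29
After March: 24 days still to add
April 2007 has 30 days, need 24
Result: 2007-04-24

2007-04-24


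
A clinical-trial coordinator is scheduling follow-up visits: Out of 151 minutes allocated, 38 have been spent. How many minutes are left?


Total budget: 151 minutes
Time used: 38 minutes
Remaining: 151 - 38 = 113 minutes
Percent used: 25.2%
Percent remaining: 74.8%

113


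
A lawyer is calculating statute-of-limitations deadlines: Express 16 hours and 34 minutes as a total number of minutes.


Hours: 16
Extra minutes: 34
Minutes per hour: 60
Hours to minutes: 16 x 60 = 960
Total: 960 + 34 = 994

994


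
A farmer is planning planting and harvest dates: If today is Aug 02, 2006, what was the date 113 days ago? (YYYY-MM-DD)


Start: 2006-08-02
Subtracting 113 days
Days already passed in August: 2
After going back through August: 111 more days to subtract
July 2006: 31 days, 80 remaining
June 2006: 30 days, 50 remaining
May 2006: 31 days, 19 remaining
April 2006 has 30 days, need 19
Result: 2006-04-11

2006-04-11


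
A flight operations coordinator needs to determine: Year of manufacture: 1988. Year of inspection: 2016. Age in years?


Birth year: 1988
Current year: 2016
Age = current year - birth year
Age = 2016 - 1988 = 28

28


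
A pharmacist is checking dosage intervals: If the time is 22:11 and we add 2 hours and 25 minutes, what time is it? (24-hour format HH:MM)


Start time: 22:11
Adding: 2 hours 25 minutes
Minutes: 11 + 25 = 36
Hours: 22 + 2 + 0 = 24
Hour wraparound: 24 mod 24 = 0
Result: 00:36

00:36


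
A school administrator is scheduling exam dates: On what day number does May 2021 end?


Month: May
Year: 2021
May is a 31-day month
Total: 31 days

31


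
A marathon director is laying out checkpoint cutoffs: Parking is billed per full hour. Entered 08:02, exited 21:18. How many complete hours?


Start: 08:02
End: 21:18
Hour difference: 21 - 8 = 13 hours
Minute difference: 18 - 2 = 16 minutes
Total minutes: 796
Complete hours: 796 / 60 = 13 (remainder 16)

13


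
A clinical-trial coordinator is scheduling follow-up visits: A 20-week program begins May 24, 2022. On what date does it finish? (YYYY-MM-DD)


Start: 2022-05-24
Weeks to add: 20
Convert to days: 20 x 7 = 140 days
Add 140 days to 2022-05-24
Result: 2022-10-11

2022-10-11


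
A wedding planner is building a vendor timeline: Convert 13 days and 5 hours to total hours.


Days: 13
Extra hours: 5
Hours per day: 24
Days to hours: 13 x 24 = 312
Total: 312 + 5 = 317

317


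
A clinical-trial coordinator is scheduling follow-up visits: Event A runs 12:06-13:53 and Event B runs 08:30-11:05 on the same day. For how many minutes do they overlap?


Interval A: [726, 833] minutes from midnight
Interval B: [510, 665] minutes from midnight
Overlap start = max(726, 510) = 726
Overlap end = min(833, 665) = 665
End <= start, so the intervals do not overlap: 0 minutes

0
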